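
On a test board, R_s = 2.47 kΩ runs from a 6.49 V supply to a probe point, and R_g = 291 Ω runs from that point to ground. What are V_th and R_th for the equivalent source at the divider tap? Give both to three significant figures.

V_th is the open-circuit tap voltage: 6.49 × 291/(2470 + 291) = 0.684 V.
With the supply zeroed, R_s and R_g appear in parallel from the tap: R_th = R_s‖R_g = (2470 × 291)/2761 = 260 Ω.

V_th = 0.684 V, R_th = 260 Ω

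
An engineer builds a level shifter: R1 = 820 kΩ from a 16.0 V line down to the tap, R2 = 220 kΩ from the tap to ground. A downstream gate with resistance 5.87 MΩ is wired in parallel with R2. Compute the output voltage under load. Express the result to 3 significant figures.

The load sits in parallel with R2: R2‖R_L = (220 × 5870) / (220 + 5870) = 212.1 kΩ.
V_out = 16.0 × 212.1 / (820 + 212.1) = 16.0 × 212.1/1032 = 3.29 V.
(Unloaded it would have been 3.38 V.)

V_out ≈ 3.29 V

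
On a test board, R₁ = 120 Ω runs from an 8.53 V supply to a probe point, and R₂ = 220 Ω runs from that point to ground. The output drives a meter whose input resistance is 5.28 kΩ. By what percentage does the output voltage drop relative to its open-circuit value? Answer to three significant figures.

The divider's output (Thévenin) resistance is R₁‖R₂ = 77.65 Ω.
Fractional drop under load = R_th/(R_th + R_L) = 77.65 / (77.65 + 5280) = 0.01449.
So the output falls by 1.45 %.

1.45 %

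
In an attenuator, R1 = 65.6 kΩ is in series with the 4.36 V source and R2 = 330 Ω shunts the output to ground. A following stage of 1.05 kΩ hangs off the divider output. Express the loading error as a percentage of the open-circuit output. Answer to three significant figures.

The divider's output (Thévenin) resistance is R1‖R2 = 328.3 Ω.
Fractional drop under load = R_th/(R_th + R_L) = 328.3 / (328.3 + 1050) = 0.2382.
So the output falls by 23.8 %.

23.8 %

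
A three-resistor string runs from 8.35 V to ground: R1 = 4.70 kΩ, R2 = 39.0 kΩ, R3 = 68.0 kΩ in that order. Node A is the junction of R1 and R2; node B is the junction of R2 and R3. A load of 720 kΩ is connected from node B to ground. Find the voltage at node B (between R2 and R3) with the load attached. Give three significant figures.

At node B, R3 is in parallel with the load: R3‖R_L = 62.13 kΩ.
Below node A the resistance is R2 + (R3‖R_L) = 101.1 kΩ, so V_A = 8.35 × 101.1/105.8 = 7.979 V.
Then V_B = V_A × (R3‖R_L)/(R2 + R3‖R_L) = 7.979 × 62.13/101.1 = 4.90 V.

V ≈ 4.90 V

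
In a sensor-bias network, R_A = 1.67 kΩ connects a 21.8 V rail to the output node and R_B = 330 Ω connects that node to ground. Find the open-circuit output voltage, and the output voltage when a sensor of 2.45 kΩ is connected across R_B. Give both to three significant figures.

Open-circuit: V = 21.8 × 330/(1670 + 330) = 3.60 V.
With the load, R_B becomes R_B‖R_L = 290.8 Ω, so V = 21.8 × 290.8/1961 = 3.23 V.

Unloaded: 3.60 V; loaded: 3.23 V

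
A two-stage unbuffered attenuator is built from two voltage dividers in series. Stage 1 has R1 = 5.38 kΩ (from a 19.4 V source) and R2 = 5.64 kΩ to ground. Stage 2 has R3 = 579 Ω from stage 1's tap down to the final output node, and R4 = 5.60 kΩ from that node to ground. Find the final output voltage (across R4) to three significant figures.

Stage 2 presents R3+R4 = 6179 Ω as a load on stage 1's tap.
Stage 1's lower leg becomes R2‖(R3+R4) = 2949 Ω, so V_mid = 19.4 × 2949/8329 = 6.868 V.
Stage 2 is itself unloaded: V_out = V_mid × R4/(R3+R4) = 6.868 × 5600/6179 = 6.22 V.

V_out ≈ 6.22 V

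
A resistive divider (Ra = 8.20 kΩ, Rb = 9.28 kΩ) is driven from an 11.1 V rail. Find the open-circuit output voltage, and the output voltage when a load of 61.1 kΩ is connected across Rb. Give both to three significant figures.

Open-circuit: V = 11.1 × 9.28/(8.20 + 9.28) = 5.89 V.
With the load, Rb becomes Rb‖R_L = 8.056 kΩ, so V = 11.1 × 8.056/16.26 = 5.50 V.

Unloaded: 5.89 V; loaded: 5.50 V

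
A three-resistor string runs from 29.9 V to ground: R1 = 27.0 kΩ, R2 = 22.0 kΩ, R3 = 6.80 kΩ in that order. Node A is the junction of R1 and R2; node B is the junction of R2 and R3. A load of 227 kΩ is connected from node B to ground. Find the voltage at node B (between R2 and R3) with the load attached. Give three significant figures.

At node B, R3 is in parallel with the load: R3‖R_L = 6.602 kΩ.
Below node A the resistance is R2 + (R3‖R_L) = 28.60 kΩ, so V_A = 29.9 × 28.60/55.60 = 15.38 V.
Then V_B = V_A × (R3‖R_L)/(R2 + R3‖R_L) = 15.38 × 6.602/28.60 = 3.55 V.

V ≈ 3.55 V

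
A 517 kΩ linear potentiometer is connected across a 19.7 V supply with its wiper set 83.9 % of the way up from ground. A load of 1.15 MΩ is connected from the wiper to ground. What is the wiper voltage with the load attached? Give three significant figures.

V ≈ 15.6 V

The wiper splits the pot into (1−α)R = 83.24 kΩ above and αR = 433.8 kΩ below.
Lower section ‖ load = 315.0 kΩ.
V_wiper = 19.7 × 315.0/(83.24 + 315.0) = 15.6 V.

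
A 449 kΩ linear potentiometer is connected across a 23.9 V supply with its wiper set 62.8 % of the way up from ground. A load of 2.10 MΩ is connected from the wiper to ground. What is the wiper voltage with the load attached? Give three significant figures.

V ≈ 14.3 V

The wiper splits the pot into (1−α)R = 167.0 kΩ above and αR = 282.0 kΩ below.
Lower section ‖ load = 248.6 kΩ.
V_wiper = 23.9 × 248.6/(167.0 + 248.6) = 14.3 V.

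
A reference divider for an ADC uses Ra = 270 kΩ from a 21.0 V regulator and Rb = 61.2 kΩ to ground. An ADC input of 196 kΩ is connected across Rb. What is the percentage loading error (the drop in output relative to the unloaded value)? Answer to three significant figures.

Unloaded V = 21.0 × 61.2/331.2 = 3.880 V.
Loaded: Rb‖R_L = 46.64 kΩ, giving V = 21.0 × 46.64/316.6 = 3.093 V.
Drop = (3.880 − 3.093) / 3.880 = 20.3 %.

20.3 %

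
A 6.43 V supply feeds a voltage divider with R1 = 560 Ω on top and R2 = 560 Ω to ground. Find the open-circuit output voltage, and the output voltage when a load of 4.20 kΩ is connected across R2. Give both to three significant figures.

Unloaded: 3.21 V; loaded: 3.01 V

Open-circuit: V = 6.43 × 560/(560 + 560) = 3.21 V.
With the load, R2 becomes R2‖R_L = 494.1 Ω, so V = 6.43 × 494.1/1054 = 3.01 V.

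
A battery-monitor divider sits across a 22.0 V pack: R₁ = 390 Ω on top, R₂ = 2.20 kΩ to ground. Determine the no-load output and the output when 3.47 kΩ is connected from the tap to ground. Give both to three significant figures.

Open-circuit: V = 22.0 × 2200/(390 + 2200) = 18.7 V.
With the load, R₂ becomes R₂‖R_L = 1346 Ω, so V = 22.0 × 1346/1736 = 17.1 V.

Unloaded: 18.7 V; loaded: 17.1 V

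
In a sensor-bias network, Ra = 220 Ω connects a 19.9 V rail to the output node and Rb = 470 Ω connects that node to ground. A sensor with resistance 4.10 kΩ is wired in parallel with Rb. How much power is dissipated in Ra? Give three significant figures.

Total resistance from the source is Ra + (Rb‖R_L) = 641.7 Ω, so I = 19.9/641.7 Ω = 31.01 mA.
P = I²·Ra = (31.01 mA)² × 220 Ω = 212 mW.

P ≈ 212 mW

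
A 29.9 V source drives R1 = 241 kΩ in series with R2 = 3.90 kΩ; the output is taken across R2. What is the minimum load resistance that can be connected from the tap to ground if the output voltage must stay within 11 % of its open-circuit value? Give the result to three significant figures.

Output resistance R_th = R1‖R2 = (241 × 3.90)/244.9 = 3.838 kΩ.
The fractional drop is R_th/(R_th + R_L); requiring this ≤ 0.110 gives R_L ≥ R_th(1/0.110 − 1) = 3.838 × 8.091 = 31.1 kΩ.

R_L(min) ≈ 31.1 kΩ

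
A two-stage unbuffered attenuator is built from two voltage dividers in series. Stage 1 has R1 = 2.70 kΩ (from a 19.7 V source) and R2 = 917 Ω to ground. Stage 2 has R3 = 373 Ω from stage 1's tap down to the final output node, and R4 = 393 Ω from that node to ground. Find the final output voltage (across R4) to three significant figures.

V_out ≈ 1.35 V

Stage 2 presents R3+R4 = 766.0 Ω as a load on stage 1's tap.
Stage 1's lower leg becomes R2‖(R3+R4) = 417.4 Ω, so V_mid = 19.7 × 417.4/3117 = 2.638 V.
Stage 2 is itself unloaded: V_out = V_mid × R4/(R3+R4) = 2.638 × 393/766.0 = 1.35 V.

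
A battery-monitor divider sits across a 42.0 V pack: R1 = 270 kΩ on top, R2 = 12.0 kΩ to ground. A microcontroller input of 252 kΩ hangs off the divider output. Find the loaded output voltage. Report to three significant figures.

V_out ≈ 1.71 V

The load sits in parallel with R2: R2‖R_L = (12.0 × 252) / (12.0 + 252) = 11.45 kΩ.
V_out = 42.0 × 11.45 / (270 + 11.45) = 42.0 × 11.45/281.5 = 1.71 V.
(Unloaded it would have been 1.79 V.)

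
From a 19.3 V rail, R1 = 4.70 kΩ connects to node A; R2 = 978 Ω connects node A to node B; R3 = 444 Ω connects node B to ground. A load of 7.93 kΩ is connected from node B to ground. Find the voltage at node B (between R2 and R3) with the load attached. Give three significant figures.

V ≈ 1.33 V

At node B, R3 is in parallel with the load: R3‖R_L = 420.5 Ω.
Below node A the resistance is R2 + (R3‖R_L) = 1398 Ω, so V_A = 19.3 × 1398/6098 = 4.426 V.
Then V_B = V_A × (R3‖R_L)/(R2 + R3‖R_L) = 4.426 × 420.5/1398 = 1.33 V.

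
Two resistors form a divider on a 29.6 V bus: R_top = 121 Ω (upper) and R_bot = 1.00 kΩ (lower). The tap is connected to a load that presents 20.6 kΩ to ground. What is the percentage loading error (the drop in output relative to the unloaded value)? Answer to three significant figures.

The divider's output (Thévenin) resistance is R_top‖R_bot = 107.9 Ω.
Fractional drop under load = R_th/(R_th + R_L) = 107.9 / (107.9 + 20600) = 0.005212.
So the output falls by 0.521 %.

0.521 %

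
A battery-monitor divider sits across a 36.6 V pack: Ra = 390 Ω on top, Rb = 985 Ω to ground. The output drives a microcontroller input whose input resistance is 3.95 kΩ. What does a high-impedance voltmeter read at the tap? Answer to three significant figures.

The load sits in parallel with Rb: Rb‖R_L = (985 × 3950) / (985 + 3950) = 788.4 Ω.
V_out = 36.6 × 788.4 / (390 + 788.4) = 36.6 × 788.4/1178 = 24.5 V.

V_out ≈ 24.5 V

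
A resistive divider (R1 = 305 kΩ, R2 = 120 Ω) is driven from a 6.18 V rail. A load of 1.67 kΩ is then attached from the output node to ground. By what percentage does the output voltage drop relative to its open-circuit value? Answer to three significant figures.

6.70 %

The divider's output (Thévenin) resistance is R1‖R2 = 120.0 Ω.
Fractional drop under load = R_th/(R_th + R_L) = 120.0 / (120.0 + 1670) = 0.06701.
So the output falls by 6.70 %.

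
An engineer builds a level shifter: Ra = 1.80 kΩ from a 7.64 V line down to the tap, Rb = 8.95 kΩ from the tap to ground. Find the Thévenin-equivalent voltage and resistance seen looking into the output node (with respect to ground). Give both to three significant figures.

V_th is the open-circuit tap voltage: 7.64 × 8.95/(1.80 + 8.95) = 6.36 V.
With the supply zeroed, Ra and Rb appear in parallel from the tap: R_th = Ra‖Rb = (1.80 × 8.95)/10.75 = 1.50 kΩ.

V_th = 6.36 V, R_th = 1.50 kΩ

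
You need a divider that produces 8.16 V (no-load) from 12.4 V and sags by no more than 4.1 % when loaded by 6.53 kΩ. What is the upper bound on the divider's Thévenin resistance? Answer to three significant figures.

Loading drop = R_th/(R_th + R_L) ≤ 0.0410, so R_th ≤ R_L · ε/(1−ε) = 6.53 kΩ × 0.0410/0.9590 = 279 Ω.
(Any R1, R2 with R2/(R1+R2) = 0.658 and R1‖R2 ≤ 279 Ω will meet the spec.)

R_th ≤ 279 Ω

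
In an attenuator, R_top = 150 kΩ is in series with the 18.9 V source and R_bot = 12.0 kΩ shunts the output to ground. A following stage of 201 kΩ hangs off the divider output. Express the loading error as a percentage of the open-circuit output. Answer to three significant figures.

5.24 %

The divider's output (Thévenin) resistance is R_top‖R_bot = 11.11 kΩ.
Fractional drop under load = R_th/(R_th + R_L) = 11.11 / (11.11 + 201) = 0.05238.
So the output falls by 5.24 %.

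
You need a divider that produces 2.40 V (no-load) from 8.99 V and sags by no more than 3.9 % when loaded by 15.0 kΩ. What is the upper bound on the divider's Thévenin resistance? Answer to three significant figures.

R_th ≤ 609 Ω

Loading drop = R_th/(R_th + R_L) ≤ 0.0390, so R_th ≤ R_L · ε/(1−ε) = 15.0 kΩ × 0.0390/0.9610 = 609 Ω.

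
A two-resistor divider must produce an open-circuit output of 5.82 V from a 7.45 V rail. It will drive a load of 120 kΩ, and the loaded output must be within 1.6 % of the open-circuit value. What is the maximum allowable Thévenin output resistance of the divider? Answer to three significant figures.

R_th ≤ 1.95 kΩ

Loading drop = R_th/(R_th + R_L) ≤ 0.0160, so R_th ≤ R_L · ε/(1−ε) = 120 kΩ × 0.0160/0.9840 = 1.95 kΩ.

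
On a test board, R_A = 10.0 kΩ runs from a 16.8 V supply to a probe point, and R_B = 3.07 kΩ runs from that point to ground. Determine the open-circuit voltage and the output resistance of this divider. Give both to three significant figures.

V_th = 3.95 V, R_th = 2.35 kΩ

V_th is the open-circuit tap voltage: 16.8 × 3.07/(10.0 + 3.07) = 3.95 V.
With the supply zeroed, R_A and R_B appear in parallel from the tap: R_th = R_A‖R_B = (10.0 × 3.07)/13.07 = 2.35 kΩ.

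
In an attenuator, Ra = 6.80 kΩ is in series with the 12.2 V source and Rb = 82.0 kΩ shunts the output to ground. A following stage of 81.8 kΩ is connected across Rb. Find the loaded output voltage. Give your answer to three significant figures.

V_out ≈ 10.5 V

The load sits in parallel with Rb: Rb‖R_L = (82.0 × 81.8) / (82.0 + 81.8) = 40.95 kΩ.
V_out = 12.2 × 40.95 / (6.80 + 40.95) = 12.2 × 40.95/47.75 = 10.5 V.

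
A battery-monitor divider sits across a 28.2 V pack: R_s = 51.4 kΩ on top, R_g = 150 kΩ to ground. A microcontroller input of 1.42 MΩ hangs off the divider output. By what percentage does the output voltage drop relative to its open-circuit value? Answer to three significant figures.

2.63 %

The divider's output (Thévenin) resistance is R_s‖R_g = 38.28 kΩ.
Fractional drop under load = R_th/(R_th + R_L) = 38.28 / (38.28 + 1420) = 0.02625.
So the output falls by 2.63 %.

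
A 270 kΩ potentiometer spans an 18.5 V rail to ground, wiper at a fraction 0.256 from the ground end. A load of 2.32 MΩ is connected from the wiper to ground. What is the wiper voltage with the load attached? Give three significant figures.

V ≈ 4.63 V

The wiper splits the pot into (1−α)R = 200.9 kΩ above and αR = 69.12 kΩ below.
Lower section ‖ load = 67.12 kΩ.
V_wiper = 18.5 × 67.12/(200.9 + 67.12) = 4.63 V.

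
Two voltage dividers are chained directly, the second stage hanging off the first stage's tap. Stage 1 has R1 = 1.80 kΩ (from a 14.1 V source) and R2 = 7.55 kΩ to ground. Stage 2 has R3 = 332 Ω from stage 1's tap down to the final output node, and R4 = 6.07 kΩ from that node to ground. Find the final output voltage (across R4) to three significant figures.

V_out ≈ 8.80 V

Stage 2 presents R3+R4 = 6402 Ω as a load on stage 1's tap.
Stage 1's lower leg becomes R2‖(R3+R4) = 3464 Ω, so V_mid = 14.1 × 3464/5264 = 9.279 V.
Stage 2 is itself unloaded: V_out = V_mid × R4/(R3+R4) = 9.279 × 6070/6402 = 8.80 V.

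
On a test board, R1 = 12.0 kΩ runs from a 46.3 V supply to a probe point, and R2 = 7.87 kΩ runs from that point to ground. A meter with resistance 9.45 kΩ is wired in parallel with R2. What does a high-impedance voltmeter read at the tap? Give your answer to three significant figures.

The load sits in parallel with R2: R2‖R_L = (7.87 × 9.45) / (7.87 + 9.45) = 4.294 kΩ.
V_out = 46.3 × 4.294 / (12.0 + 4.294) = 46.3 × 4.294/16.29 = 12.2 V.

V_out ≈ 12.2 V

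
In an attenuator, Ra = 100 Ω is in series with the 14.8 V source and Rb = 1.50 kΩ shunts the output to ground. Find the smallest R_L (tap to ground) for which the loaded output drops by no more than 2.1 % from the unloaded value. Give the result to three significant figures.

R_L(min) ≈ 4.37 kΩ

Output resistance R_th = Ra‖Rb = (100 × 1500)/1600 = 93.75 Ω.
The fractional drop is R_th/(R_th + R_L); requiring this ≤ 0.0210 gives R_L ≥ R_th(1/0.0210 − 1) = 93.75 × 46.62 = 4.37 kΩ.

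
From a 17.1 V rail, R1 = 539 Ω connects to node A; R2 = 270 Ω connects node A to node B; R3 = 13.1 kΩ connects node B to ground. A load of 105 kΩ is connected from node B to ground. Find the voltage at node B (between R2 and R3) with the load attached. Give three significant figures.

V ≈ 16.0 V

At node B, R3 is in parallel with the load: R3‖R_L = 11650 Ω.
Below node A the resistance is R2 + (R3‖R_L) = 11920 Ω, so V_A = 17.1 × 11920/12460 = 16.36 V.
Then V_B = V_A × (R3‖R_L)/(R2 + R3‖R_L) = 16.36 × 11650/11920 = 16.0 V.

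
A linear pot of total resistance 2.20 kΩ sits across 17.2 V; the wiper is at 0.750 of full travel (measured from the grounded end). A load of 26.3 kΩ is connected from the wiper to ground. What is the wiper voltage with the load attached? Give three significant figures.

V ≈ 12.7 V

The wiper splits the pot into (1−α)R = 550.0 Ω above and αR = 1650 Ω below.
Lower section ‖ load = 1553 Ω.
V_wiper = 17.2 × 1553/(550.0 + 1553) = 12.7 V.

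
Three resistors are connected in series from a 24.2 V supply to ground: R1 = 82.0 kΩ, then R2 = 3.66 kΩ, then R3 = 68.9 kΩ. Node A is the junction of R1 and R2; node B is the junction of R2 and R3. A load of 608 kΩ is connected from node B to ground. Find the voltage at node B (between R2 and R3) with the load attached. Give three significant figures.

V ≈ 10.2 V

At node B, R3 is in parallel with the load: R3‖R_L = 61.89 kΩ.
Below node A the resistance is R2 + (R3‖R_L) = 65.55 kΩ, so V_A = 24.2 × 65.55/147.5 = 10.75 V.
Then V_B = V_A × (R3‖R_L)/(R2 + R3‖R_L) = 10.75 × 61.89/65.55 = 10.2 V.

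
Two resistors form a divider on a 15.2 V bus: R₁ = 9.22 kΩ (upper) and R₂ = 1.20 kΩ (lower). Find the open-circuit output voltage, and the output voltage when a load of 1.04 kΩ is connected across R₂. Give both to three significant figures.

Unloaded: 1.75 V; loaded: 0.866 V

Open-circuit: V = 15.2 × 1.20/(9.22 + 1.20) = 1.75 V.
With the load, R₂ becomes R₂‖R_L = 0.5571 kΩ, so V = 15.2 × 0.5571/9.777 = 0.866 V.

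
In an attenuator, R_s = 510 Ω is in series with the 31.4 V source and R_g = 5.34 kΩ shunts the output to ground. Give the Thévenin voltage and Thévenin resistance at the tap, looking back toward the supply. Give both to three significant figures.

V_th = 28.7 V, R_th = 466 Ω

V_th is the open-circuit tap voltage: 31.4 × 5340/(510 + 5340) = 28.7 V.
With the supply zeroed, R_s and R_g appear in parallel from the tap: R_th = R_s‖R_g = (510 × 5340)/5850 = 466 Ω.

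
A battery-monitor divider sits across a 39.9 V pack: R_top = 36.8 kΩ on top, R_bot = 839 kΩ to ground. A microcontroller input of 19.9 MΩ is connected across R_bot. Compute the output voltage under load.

V_out ≈ 38.2 V

The load sits in parallel with R_bot: R_bot‖R_L = (839 × 19900) / (839 + 19900) = 805.1 kΩ.
V_out = 39.9 × 805.1 / (36.8 + 805.1) = 39.9 × 805.1/841.9 = 38.2 V.
(Unloaded it would have been 38.2 V.)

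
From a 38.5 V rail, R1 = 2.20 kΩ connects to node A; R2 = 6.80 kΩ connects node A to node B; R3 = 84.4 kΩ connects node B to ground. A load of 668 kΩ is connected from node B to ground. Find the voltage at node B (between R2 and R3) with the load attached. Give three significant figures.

V ≈ 34.4 V

At node B, R3 is in parallel with the load: R3‖R_L = 74.93 kΩ.
Below node A the resistance is R2 + (R3‖R_L) = 81.73 kΩ, so V_A = 38.5 × 81.73/83.93 = 37.49 V.
Then V_B = V_A × (R3‖R_L)/(R2 + R3‖R_L) = 37.49 × 74.93/81.73 = 34.4 V.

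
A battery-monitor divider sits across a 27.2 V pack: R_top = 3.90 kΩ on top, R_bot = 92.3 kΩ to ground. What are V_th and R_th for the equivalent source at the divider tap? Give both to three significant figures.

V_th is the open-circuit tap voltage: 27.2 × 92.3/(3.90 + 92.3) = 26.1 V.
With the supply zeroed, R_top and R_bot appear in parallel from the tap: R_th = R_top‖R_bot = (3.90 × 92.3)/96.20 = 3.74 kΩ.

V_th = 26.1 V, R_th = 3.74 kΩ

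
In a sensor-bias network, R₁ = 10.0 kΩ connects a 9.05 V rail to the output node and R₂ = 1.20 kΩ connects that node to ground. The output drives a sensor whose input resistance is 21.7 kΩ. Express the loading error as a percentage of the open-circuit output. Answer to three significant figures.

The divider's output (Thévenin) resistance is R₁‖R₂ = 1.071 kΩ.
Fractional drop under load = R_th/(R_th + R_L) = 1.071 / (1.071 + 21.7) = 0.04705.
So the output falls by 4.71 %.

4.71 %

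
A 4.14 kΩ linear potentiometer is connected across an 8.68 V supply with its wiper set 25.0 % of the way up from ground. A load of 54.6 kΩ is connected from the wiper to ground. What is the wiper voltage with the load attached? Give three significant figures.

The wiper splits the pot into (1−α)R = 3.105 kΩ above and αR = 1.035 kΩ below.
Lower section ‖ load = 1.016 kΩ.
V_wiper = 8.68 × 1.016/(3.105 + 1.016) = 2.14 V.

V ≈ 2.14 V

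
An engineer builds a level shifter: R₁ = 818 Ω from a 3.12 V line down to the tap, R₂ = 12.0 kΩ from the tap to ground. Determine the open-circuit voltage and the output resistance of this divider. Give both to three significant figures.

V_th = 2.92 V, R_th = 766 Ω

V_th is the open-circuit tap voltage: 3.12 × 12000/(818 + 12000) = 2.92 V.
With the supply zeroed, R₁ and R₂ appear in parallel from the tap: R_th = R₁‖R₂ = (818 × 12000)/12820 = 766 Ω.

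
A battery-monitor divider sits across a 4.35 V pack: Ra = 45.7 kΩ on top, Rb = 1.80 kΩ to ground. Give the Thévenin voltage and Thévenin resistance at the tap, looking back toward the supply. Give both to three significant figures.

V_th is the open-circuit tap voltage: 4.35 × 1.80/(45.7 + 1.80) = 0.165 V.
With the supply zeroed, Ra and Rb appear in parallel from the tap: R_th = Ra‖Rb = (45.7 × 1.80)/47.50 = 1.73 kΩ.

V_th = 0.165 V, R_th = 1.73 kΩ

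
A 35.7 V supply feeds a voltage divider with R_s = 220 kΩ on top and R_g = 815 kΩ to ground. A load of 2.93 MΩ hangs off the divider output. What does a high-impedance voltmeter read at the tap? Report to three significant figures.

The load sits in parallel with R_g: R_g‖R_L = (815 × 2930) / (815 + 2930) = 637.6 kΩ.
V_out = 35.7 × 637.6 / (220 + 637.6) = 35.7 × 637.6/857.6 = 26.5 V.

V_out ≈ 26.5 V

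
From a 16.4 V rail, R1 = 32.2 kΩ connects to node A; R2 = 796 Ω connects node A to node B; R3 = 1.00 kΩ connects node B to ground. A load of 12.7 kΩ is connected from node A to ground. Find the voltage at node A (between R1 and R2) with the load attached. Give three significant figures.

V ≈ 0.764 V

Below node A the series string R2+R3 = 1796 Ω sits in parallel with the 12700 Ω load: 1573 Ω.
V_A = 16.4 × 1573/(32200 + 1573) = 0.764 V.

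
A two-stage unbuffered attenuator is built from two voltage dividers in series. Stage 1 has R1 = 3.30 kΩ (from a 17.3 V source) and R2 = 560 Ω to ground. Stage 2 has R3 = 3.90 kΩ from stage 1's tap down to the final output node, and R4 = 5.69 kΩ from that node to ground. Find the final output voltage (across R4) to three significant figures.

V_out ≈ 1.42 V

Stage 2 presents R3+R4 = 9590 Ω as a load on stage 1's tap.
Stage 1's lower leg becomes R2‖(R3+R4) = 529.1 Ω, so V_mid = 17.3 × 529.1/3829 = 2.391 V.
Stage 2 is itself unloaded: V_out = V_mid × R4/(R3+R4) = 2.391 × 5690/9590 = 1.42 V.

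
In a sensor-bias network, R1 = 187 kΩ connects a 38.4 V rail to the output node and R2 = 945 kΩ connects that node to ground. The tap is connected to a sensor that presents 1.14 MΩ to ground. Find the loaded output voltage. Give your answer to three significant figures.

V_out ≈ 28.2 V

The load sits in parallel with R2: R2‖R_L = (945 × 1140) / (945 + 1140) = 516.7 kΩ.
V_out = 38.4 × 516.7 / (187 + 516.7) = 38.4 × 516.7/703.7 = 28.2 V.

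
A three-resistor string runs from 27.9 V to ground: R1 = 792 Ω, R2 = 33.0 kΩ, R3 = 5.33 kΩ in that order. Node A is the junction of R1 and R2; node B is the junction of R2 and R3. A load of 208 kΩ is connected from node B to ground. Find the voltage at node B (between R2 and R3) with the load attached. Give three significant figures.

V ≈ 3.72 V

At node B, R3 is in parallel with the load: R3‖R_L = 5197 Ω.
Below node A the resistance is R2 + (R3‖R_L) = 38200 Ω, so V_A = 27.9 × 38200/38990 = 27.33 V.
Then V_B = V_A × (R3‖R_L)/(R2 + R3‖R_L) = 27.33 × 5197/38200 = 3.72 V.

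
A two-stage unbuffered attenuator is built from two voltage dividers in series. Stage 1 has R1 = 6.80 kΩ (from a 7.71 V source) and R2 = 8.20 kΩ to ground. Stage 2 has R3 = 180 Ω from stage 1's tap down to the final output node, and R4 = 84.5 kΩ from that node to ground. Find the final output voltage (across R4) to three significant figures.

V_out ≈ 4.03 V

Stage 2 presents R3+R4 = 84680 Ω as a load on stage 1's tap.
Stage 1's lower leg becomes R2‖(R3+R4) = 7476 Ω, so V_mid = 7.71 × 7476/14280 = 4.038 V.
Stage 2 is itself unloaded: V_out = V_mid × R4/(R3+R4) = 4.038 × 84500/84680 = 4.03 V.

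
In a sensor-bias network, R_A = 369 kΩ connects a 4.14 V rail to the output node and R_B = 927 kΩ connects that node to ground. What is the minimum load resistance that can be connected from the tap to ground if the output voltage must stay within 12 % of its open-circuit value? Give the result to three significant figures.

Output resistance R_th = R_A‖R_B = (369 × 927)/1296 = 263.9 kΩ.
The fractional drop is R_th/(R_th + R_L); requiring this ≤ 0.120 gives R_L ≥ R_th(1/0.120 − 1) = 263.9 × 7.333 = 1.94 MΩ.

R_L(min) ≈ 1.94 MΩ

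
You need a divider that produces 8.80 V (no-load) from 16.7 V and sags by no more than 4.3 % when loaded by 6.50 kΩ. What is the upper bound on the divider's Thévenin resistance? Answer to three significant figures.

Loading drop = R_th/(R_th + R_L) ≤ 0.0430, so R_th ≤ R_L · ε/(1−ε) = 6.50 kΩ × 0.0430/0.9570 = 292 Ω.

R_th ≤ 292 Ω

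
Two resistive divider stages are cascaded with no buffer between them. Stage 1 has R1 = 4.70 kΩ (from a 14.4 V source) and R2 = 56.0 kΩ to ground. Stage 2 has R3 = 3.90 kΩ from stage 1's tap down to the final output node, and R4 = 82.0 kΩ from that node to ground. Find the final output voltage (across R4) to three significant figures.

V_out ≈ 12.1 V

Stage 2 presents R3+R4 = 85.90 kΩ as a load on stage 1's tap.
Stage 1's lower leg becomes R2‖(R3+R4) = 33.90 kΩ, so V_mid = 14.4 × 33.90/38.60 = 12.65 V.
Stage 2 is itself unloaded: V_out = V_mid × R4/(R3+R4) = 12.65 × 82.0/85.90 = 12.1 V.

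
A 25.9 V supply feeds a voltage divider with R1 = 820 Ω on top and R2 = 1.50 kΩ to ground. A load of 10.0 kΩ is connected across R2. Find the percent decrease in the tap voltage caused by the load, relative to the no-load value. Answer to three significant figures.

5.03 %

The divider's output (Thévenin) resistance is R1‖R2 = 530.2 Ω.
Fractional drop under load = R_th/(R_th + R_L) = 530.2 / (530.2 + 10000) = 0.05035.
So the output falls by 5.03 %.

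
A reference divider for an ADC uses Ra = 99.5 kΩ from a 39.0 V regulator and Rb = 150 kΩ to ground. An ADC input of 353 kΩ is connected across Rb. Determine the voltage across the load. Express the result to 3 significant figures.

V_out ≈ 20.0 V

The load sits in parallel with Rb: Rb‖R_L = (150 × 353) / (150 + 353) = 105.3 kΩ.
V_out = 39.0 × 105.3 / (99.5 + 105.3) = 39.0 × 105.3/204.8 = 20.0 V.
(Unloaded it would have been 23.4 V.)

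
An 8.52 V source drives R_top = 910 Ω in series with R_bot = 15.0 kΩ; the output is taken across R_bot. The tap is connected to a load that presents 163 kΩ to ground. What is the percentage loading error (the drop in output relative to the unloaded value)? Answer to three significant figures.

0.524 %

The divider's output (Thévenin) resistance is R_top‖R_bot = 858.0 Ω.
Fractional drop under load = R_th/(R_th + R_L) = 858.0 / (858.0 + 163000) = 0.005236.
So the output falls by 0.524 %.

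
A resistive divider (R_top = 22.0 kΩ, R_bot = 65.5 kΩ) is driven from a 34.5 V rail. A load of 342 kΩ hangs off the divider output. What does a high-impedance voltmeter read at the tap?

V_out ≈ 24.6 V

The load sits in parallel with R_bot: R_bot‖R_L = (65.5 × 342) / (65.5 + 342) = 54.97 kΩ.
V_out = 34.5 × 54.97 / (22.0 + 54.97) = 34.5 × 54.97/76.97 = 24.6 V.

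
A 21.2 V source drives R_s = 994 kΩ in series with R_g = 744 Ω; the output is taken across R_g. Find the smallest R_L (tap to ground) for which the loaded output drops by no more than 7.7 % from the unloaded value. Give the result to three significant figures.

R_L(min) ≈ 8.91 kΩ

Output resistance R_th = R_s‖R_g = (994000 × 744)/994700 = 743.4 Ω.
The fractional drop is R_th/(R_th + R_L); requiring this ≤ 0.0770 gives R_L ≥ R_th(1/0.0770 − 1) = 743.4 × 11.99 = 8.91 kΩ.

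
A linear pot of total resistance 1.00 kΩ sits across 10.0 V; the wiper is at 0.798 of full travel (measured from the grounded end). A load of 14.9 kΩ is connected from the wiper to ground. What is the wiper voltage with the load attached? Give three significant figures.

V ≈ 7.89 V

The wiper splits the pot into (1−α)R = 202.0 Ω above and αR = 798.0 Ω below.
Lower section ‖ load = 757.4 Ω.
V_wiper = 10.0 × 757.4/(202.0 + 757.4) = 7.89 V.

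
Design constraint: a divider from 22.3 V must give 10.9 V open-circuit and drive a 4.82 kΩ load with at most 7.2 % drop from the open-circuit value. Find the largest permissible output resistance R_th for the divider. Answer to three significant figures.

Loading drop = R_th/(R_th + R_L) ≤ 0.0720, so R_th ≤ R_L · ε/(1−ε) = 4.82 kΩ × 0.0720/0.9280 = 374 Ω.
(Any R1, R2 with R2/(R1+R2) = 0.489 and R1‖R2 ≤ 374 Ω will meet the spec.)

R_th ≤ 374 Ω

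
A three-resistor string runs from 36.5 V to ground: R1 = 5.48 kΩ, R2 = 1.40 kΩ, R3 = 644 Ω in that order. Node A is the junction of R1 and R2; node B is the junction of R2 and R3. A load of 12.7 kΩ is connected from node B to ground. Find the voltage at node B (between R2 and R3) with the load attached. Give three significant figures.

V ≈ 2.99 V

At node B, R3 is in parallel with the load: R3‖R_L = 612.9 Ω.
Below node A the resistance is R2 + (R3‖R_L) = 2013 Ω, so V_A = 36.5 × 2013/7493 = 9.805 V.
Then V_B = V_A × (R3‖R_L)/(R2 + R3‖R_L) = 9.805 × 612.9/2013 = 2.99 V.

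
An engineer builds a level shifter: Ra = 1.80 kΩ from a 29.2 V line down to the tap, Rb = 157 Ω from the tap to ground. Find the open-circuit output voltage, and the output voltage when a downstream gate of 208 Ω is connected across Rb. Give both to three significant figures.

Open-circuit: V = 29.2 × 157/(1800 + 157) = 2.34 V.
With the load, Rb becomes Rb‖R_L = 89.47 Ω, so V = 29.2 × 89.47/1889 = 1.38 V.

Unloaded: 2.34 V; loaded: 1.38 V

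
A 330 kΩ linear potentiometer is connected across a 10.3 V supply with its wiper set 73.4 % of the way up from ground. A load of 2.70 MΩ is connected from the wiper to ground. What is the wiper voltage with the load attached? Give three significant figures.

V ≈ 7.38 V

The wiper splits the pot into (1−α)R = 87.78 kΩ above and αR = 242.2 kΩ below.
Lower section ‖ load = 222.3 kΩ.
V_wiper = 10.3 × 222.3/(87.78 + 222.3) = 7.38 V.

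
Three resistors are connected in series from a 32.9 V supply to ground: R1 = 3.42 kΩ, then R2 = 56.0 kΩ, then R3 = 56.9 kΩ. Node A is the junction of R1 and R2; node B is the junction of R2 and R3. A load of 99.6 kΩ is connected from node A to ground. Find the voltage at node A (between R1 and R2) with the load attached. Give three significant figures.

V ≈ 30.9 V

Below node A the series string R2+R3 = 112.9 kΩ sits in parallel with the 99.6 kΩ load: 52.92 kΩ.
V_A = 32.9 × 52.92/(3.42 + 52.92) = 30.9 V.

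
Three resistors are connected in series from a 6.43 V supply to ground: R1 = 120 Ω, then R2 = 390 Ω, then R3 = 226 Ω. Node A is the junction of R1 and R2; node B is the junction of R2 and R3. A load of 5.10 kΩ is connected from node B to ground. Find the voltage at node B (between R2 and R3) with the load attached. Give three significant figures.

V ≈ 1.92 V

At node B, R3 is in parallel with the load: R3‖R_L = 216.4 Ω.
Below node A the resistance is R2 + (R3‖R_L) = 606.4 Ω, so V_A = 6.43 × 606.4/726.4 = 5.368 V.
Then V_B = V_A × (R3‖R_L)/(R2 + R3‖R_L) = 5.368 × 216.4/606.4 = 1.92 V.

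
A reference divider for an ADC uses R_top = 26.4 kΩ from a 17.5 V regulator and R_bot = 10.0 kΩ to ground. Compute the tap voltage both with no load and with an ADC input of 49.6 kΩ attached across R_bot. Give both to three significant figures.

Open-circuit: V = 17.5 × 10.0/(26.4 + 10.0) = 4.81 V.
With the load, R_bot becomes R_bot‖R_L = 8.322 kΩ, so V = 17.5 × 8.322/34.72 = 4.19 V.

Unloaded: 4.81 V; loaded: 4.19 V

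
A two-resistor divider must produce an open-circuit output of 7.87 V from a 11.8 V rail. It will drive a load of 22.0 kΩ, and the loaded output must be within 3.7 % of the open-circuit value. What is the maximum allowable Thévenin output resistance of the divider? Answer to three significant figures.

R_th ≤ 845 Ω

Loading drop = R_th/(R_th + R_L) ≤ 0.0370, so R_th ≤ R_L · ε/(1−ε) = 22.0 kΩ × 0.0370/0.9630 = 845 Ω.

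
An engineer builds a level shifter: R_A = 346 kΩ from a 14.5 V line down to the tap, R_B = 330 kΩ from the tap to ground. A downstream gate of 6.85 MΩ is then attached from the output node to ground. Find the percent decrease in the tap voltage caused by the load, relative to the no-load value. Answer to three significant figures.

2.41 %

The divider's output (Thévenin) resistance is R_A‖R_B = 168.9 kΩ.
Fractional drop under load = R_th/(R_th + R_L) = 168.9 / (168.9 + 6850) = 0.02406.
So the output falls by 2.41 %.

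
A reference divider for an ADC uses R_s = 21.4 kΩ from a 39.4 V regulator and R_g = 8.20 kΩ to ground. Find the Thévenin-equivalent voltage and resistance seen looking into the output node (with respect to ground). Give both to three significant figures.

V_th is the open-circuit tap voltage: 39.4 × 8.20/(21.4 + 8.20) = 10.9 V.
With the supply zeroed, R_s and R_g appear in parallel from the tap: R_th = R_s‖R_g = (21.4 × 8.20)/29.60 = 5.93 kΩ.

V_th = 10.9 V, R_th = 5.93 kΩ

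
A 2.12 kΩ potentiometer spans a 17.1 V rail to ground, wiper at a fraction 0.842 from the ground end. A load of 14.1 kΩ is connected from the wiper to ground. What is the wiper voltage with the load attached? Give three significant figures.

The wiper splits the pot into (1−α)R = 335.0 Ω above and αR = 1785 Ω below.
Lower section ‖ load = 1584 Ω.
V_wiper = 17.1 × 1584/(335.0 + 1584) = 14.1 V.

V ≈ 14.1 V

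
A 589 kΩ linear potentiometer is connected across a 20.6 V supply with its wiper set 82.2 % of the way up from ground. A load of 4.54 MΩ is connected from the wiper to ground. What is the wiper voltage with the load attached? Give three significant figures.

The wiper splits the pot into (1−α)R = 104.8 kΩ above and αR = 484.2 kΩ below.
Lower section ‖ load = 437.5 kΩ.
V_wiper = 20.6 × 437.5/(104.8 + 437.5) = 16.6 V.

V ≈ 16.6 V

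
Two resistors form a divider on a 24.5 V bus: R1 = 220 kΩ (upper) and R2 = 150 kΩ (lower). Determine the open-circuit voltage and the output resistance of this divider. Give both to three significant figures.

V_th = 9.93 V, R_th = 89.2 kΩ

V_th is the open-circuit tap voltage: 24.5 × 150/(220 + 150) = 9.93 V.
With the supply zeroed, R1 and R2 appear in parallel from the tap: R_th = R1‖R2 = (220 × 150)/370.0 = 89.2 kΩ.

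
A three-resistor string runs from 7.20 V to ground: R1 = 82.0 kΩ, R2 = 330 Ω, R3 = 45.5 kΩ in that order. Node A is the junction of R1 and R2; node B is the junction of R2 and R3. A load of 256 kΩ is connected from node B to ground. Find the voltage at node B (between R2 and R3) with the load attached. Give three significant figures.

At node B, R3 is in parallel with the load: R3‖R_L = 38630 Ω.
Below node A the resistance is R2 + (R3‖R_L) = 38960 Ω, so V_A = 7.20 × 38960/121000 = 2.319 V.
Then V_B = V_A × (R3‖R_L)/(R2 + R3‖R_L) = 2.319 × 38630/38960 = 2.30 V.

V ≈ 2.30 V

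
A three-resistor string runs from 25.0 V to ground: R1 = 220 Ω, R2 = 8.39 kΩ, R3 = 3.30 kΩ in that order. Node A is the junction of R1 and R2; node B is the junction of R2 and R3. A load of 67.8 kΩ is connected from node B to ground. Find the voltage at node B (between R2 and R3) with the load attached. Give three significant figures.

At node B, R3 is in parallel with the load: R3‖R_L = 3147 Ω.
Below node A the resistance is R2 + (R3‖R_L) = 11540 Ω, so V_A = 25.0 × 11540/11760 = 24.53 V.
Then V_B = V_A × (R3‖R_L)/(R2 + R3‖R_L) = 24.53 × 3147/11540 = 6.69 V.

V ≈ 6.69 V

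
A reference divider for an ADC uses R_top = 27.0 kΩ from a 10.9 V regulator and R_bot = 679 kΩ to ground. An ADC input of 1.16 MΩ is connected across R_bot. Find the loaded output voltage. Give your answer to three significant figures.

V_out ≈ 10.3 V

The load sits in parallel with R_bot: R_bot‖R_L = (679 × 1160) / (679 + 1160) = 428.3 kΩ.
V_out = 10.9 × 428.3 / (27.0 + 428.3) = 10.9 × 428.3/455.3 = 10.3 V.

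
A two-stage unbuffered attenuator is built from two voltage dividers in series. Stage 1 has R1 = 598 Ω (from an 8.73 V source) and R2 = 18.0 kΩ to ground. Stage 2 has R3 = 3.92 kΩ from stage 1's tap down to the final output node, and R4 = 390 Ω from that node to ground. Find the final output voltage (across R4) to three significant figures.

Stage 2 presents R3+R4 = 4310 Ω as a load on stage 1's tap.
Stage 1's lower leg becomes R2‖(R3+R4) = 3477 Ω, so V_mid = 8.73 × 3477/4075 = 7.449 V.
Stage 2 is itself unloaded: V_out = V_mid × R4/(R3+R4) = 7.449 × 390/4310 = 0.674 V.

V_out ≈ 0.674 V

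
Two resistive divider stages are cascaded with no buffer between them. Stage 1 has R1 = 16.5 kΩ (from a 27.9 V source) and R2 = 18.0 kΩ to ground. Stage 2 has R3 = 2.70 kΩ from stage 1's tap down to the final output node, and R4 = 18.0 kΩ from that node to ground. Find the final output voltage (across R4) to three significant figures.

V_out ≈ 8.94 V

Stage 2 presents R3+R4 = 20.70 kΩ as a load on stage 1's tap.
Stage 1's lower leg becomes R2‖(R3+R4) = 9.628 kΩ, so V_mid = 27.9 × 9.628/26.13 = 10.28 V.
Stage 2 is itself unloaded: V_out = V_mid × R4/(R3+R4) = 10.28 × 18.0/20.70 = 8.94 V.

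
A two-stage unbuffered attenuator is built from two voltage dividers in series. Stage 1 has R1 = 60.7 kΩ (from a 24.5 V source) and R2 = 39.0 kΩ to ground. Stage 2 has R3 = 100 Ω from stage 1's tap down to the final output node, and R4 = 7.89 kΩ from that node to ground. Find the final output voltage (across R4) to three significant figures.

V_out ≈ 2.38 V

Stage 2 presents R3+R4 = 7990 Ω as a load on stage 1's tap.
Stage 1's lower leg becomes R2‖(R3+R4) = 6631 Ω, so V_mid = 24.5 × 6631/67330 = 2.413 V.
Stage 2 is itself unloaded: V_out = V_mid × R4/(R3+R4) = 2.413 × 7890/7990 = 2.38 V.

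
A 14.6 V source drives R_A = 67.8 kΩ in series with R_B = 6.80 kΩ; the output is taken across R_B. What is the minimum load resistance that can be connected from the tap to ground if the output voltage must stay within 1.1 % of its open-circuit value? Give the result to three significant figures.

Output resistance R_th = R_A‖R_B = (67.8 × 6.80)/74.60 = 6.180 kΩ.
The fractional drop is R_th/(R_th + R_L); requiring this ≤ 0.0110 gives R_L ≥ R_th(1/0.0110 − 1) = 6.180 × 89.91 = 556 kΩ.

R_L(min) ≈ 556 kΩ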